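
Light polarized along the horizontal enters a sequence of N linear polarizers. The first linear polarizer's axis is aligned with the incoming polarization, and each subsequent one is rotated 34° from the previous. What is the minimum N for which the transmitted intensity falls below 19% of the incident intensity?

First polarizer is aligned with the polarization: full transmission.
Each further stage multiplies by cos²(34°) = 0.6873.
After N polarizers: T = 0.6873^(N−1). Require T < 0.19 ⇒ N−1 > ln(0.19)/ln(0.6873) = 4.43, so N−1 ≥ 5 and N = 6.
Check: N=6 gives T = 0.1534 < 0.19; N=5 gives T = 0.2231.

N = 6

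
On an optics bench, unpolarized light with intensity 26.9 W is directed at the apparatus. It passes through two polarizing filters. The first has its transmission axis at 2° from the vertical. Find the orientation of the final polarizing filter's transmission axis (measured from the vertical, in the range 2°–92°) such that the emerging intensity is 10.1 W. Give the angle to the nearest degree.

Unpolarized light through the first polarizer → I₁ = ½ I₀, now polarized at 2°.
Target fraction: 10.1 / 26.9 W = 0.3755 of I₀.
Need I₂/I₀ = 0.3755, so cos²(θ − 2°) = 0.3755 / 0.5 = 0.7509.
θ − 2° = arccos(√0.7509) = 29.9°, giving θ ≈ 2 + 29.9 = 31.9°.

θ ≈ 32°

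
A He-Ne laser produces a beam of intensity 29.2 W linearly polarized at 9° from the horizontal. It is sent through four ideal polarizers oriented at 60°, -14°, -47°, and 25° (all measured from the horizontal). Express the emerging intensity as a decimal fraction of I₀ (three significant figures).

By Malus's law, I₁ = 29.2 W · cos²(51°) = 11.56 W.
I₂ = I₁ · cos²(74°) = 11.56 · 0.07598 = 0.8786 W.
I₃ = I₂ · cos²(33°) = 0.8786 · 0.7034 = 0.618 W.
I₄ = I₃ · cos²(72°) = 0.618 · 0.09549 = 0.05901 W.
Transmitted fraction = 0.002021.

I/I₀ ≈ 0.00202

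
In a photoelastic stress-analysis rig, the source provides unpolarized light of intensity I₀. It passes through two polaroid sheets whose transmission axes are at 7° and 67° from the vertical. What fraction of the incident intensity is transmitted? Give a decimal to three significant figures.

≈ 0.125 I₀

Unpolarized light through the first polarizer → I₁ = ½ I₀, now polarized at 7°.
I₂ = I₁ cos²(67° − 7°) = 0.5 I₀ · cos²(60°) = 0.125 I₀.
Transmitted fraction = 0.125.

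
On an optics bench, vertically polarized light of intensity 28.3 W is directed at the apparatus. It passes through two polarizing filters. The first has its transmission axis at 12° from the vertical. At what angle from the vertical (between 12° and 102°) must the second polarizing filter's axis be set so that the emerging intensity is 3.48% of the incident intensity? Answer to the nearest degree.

By Malus's law, I₁ = I₀ cos²(12° − 0°) = I₀ cos²(12°) = 0.9568 I₀.
Need I₂/I₀ = 0.0348, so cos²(θ − 12°) = 0.0348 / 0.9568 = 0.03637.
θ − 12° = arccos(√0.03637) = 79.0°, giving θ ≈ 12 + 79.0 = 91.0°.

θ ≈ 91°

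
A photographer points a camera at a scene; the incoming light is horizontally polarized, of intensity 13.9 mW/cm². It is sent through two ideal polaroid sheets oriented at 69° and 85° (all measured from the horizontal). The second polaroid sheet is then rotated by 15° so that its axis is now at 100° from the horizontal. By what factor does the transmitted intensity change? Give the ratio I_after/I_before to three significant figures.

I_new/I_old ≈ 0.795

Before rotation:
I₁ = I₀ cos²(69° − 0°) = I₀ cos²(69°) = 0.1284 I₀.
I₂ = I₁ cos²(85° − 69°) = 0.1284 I₀ · cos²(16°) = 0.1187 I₀.
After rotation:
I₁ = I₀ cos²(69° − 0°) = I₀ cos²(69°) = 0.1284 I₀.
I₂ = I₁ cos²(100° − 69°) = 0.1284 I₀ · cos²(31°) = 0.09436 I₀.
Ratio = 0.09436 / 0.1187 = 0.7951.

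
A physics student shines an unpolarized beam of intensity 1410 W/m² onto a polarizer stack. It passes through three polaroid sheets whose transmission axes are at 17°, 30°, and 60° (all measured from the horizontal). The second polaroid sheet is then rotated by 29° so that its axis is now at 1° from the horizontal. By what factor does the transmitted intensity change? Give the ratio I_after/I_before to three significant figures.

Before rotation:
Unpolarized light through the first polarizer → I₁ = ½ I₀, now polarized at 17°.
I₂ = I₁ cos²(30° − 17°) = 0.5 I₀ · cos²(13°) = 0.4747 I₀.
I₃ = I₂ cos²(60° − 30°) = 0.4747 I₀ · cos²(30°) = 0.356 I₀.
After rotation:
Unpolarized light through the first polarizer → I₁ = ½ I₀, now polarized at 17°.
I₂ = I₁ cos²(1° − 17°) = 0.5 I₀ · cos²(16°) = 0.462 I₀.
I₃ = I₂ cos²(60° − 1°) = 0.462 I₀ · cos²(59°) = 0.1226 I₀.
Ratio = 0.1226 / 0.356 = 0.3442.

I_new/I_old ≈ 0.344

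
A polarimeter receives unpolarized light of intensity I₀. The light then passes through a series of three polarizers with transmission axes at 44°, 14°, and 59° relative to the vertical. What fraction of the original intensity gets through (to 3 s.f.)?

≈ 0.188 I₀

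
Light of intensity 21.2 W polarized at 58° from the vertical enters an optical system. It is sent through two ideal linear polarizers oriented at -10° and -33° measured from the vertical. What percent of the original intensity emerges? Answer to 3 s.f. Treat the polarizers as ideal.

≈ 11.9%

I₁ = 21.2 W · cos²(68°) = 2.975 W.
I₂ = I₁ · cos²(23°) = 2.975 · 0.8473 = 2.521 W.
That is 11.89% of the incident intensity.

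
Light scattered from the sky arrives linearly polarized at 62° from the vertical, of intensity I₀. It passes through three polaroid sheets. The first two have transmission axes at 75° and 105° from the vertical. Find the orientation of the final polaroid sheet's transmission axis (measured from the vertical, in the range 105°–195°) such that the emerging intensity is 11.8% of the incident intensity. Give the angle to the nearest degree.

θ ≈ 171°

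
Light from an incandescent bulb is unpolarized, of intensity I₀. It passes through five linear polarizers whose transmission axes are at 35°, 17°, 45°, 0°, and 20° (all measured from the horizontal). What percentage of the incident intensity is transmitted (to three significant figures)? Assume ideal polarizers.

Unpolarized light through the first polarizer → I₁ = ½ I₀, now polarized at 35°.
I₂ = I₁ cos²(17° − 35°) = 0.5 I₀ · cos²(18°) = 0.4523 I₀.
I₃ = I₂ cos²(45° − 17°) = 0.4523 I₀ · cos²(28°) = 0.3526 I₀.
I₄ = I₃ cos²(0° − 45°) = 0.3526 I₀ · cos²(45°) = 0.1763 I₀.
I₅ = I₄ cos²(20° − 0°) = 0.1763 I₀ · cos²(20°) = 0.1557 I₀.
That is 15.57% of the incident intensity.

≈ 15.6%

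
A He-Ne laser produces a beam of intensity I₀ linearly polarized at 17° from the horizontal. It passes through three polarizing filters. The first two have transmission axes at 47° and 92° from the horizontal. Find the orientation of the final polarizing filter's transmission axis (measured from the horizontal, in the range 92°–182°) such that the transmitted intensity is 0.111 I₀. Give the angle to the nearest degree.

θ ≈ 149°

I₁ = I₀ cos²(47° − 17°) = I₀ cos²(30°) = 0.75 I₀.
I₂ = I₁ cos²(92° − 47°) = 0.75 I₀ · cos²(45°) = 0.375 I₀.
Need I₃/I₀ = 0.111, so cos²(θ − 92°) = 0.111 / 0.375 = 0.296.
θ − 92° = arccos(√0.296) = 57.0°, giving θ ≈ 92 + 57.0 = 149.0°.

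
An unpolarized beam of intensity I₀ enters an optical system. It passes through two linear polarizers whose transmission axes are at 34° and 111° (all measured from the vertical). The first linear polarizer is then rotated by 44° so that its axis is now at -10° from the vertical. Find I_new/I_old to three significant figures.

Before rotation:
Unpolarized light through the first polarizer → I₁ = ½ I₀, now polarized at 34°.
I₂ = I₁ cos²(111° − 34°) = 0.5 I₀ · cos²(77°) = 0.0253 I₀.
After rotation:
Unpolarized light through the first polarizer → I₁ = ½ I₀, now polarized at -10°.
Angle between axes 1 and 2: 59°. I₂ = 0.5 I₀ · cos²(59°) = 0.1326 I₀.
Ratio = 0.1326 / 0.0253 = 5.242.

I_new/I_old ≈ 5.24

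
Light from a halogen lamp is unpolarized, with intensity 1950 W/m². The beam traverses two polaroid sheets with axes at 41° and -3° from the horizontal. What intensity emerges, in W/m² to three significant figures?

Unpolarized light through the first polarizer → I₁ = 1950 W/m²/2 = 975 W/m², polarized at 41°.
I₂ = I₁ · cos²(44°) = 975 · 0.5174 = 504.5 W/m².

I ≈ 505 W/m²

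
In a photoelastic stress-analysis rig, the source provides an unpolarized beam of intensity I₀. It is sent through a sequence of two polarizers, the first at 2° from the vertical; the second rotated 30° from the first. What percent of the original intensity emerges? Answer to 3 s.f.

≈ 37.5%

Unpolarized light through the first polarizer → I₁ = ½ I₀, now polarized at 2°.
I₂ = I₁ cos²(30°) = 0.5 · 0.75 I₀ = 0.375 I₀.
That is 37.5% of the incident intensity.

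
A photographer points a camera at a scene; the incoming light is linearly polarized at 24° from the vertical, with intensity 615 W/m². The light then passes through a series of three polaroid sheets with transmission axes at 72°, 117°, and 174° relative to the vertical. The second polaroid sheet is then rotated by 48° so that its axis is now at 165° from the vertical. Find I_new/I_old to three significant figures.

I_new/I_old ≈ 0.0180

Before rotation:
By Malus's law, I₁ = I₀ cos²(72° − 24°) = I₀ cos²(48°) = 0.4477 I₀.
I₂ = I₁ cos²(117° − 72°) = 0.4477 I₀ · cos²(45°) = 0.2239 I₀.
I₃ = I₂ cos²(174° − 117°) = 0.2239 I₀ · cos²(57°) = 0.06641 I₀.
After rotation:
I₁ = I₀ cos²(72° − 24°) = I₀ cos²(48°) = 0.4477 I₀.
Angle between axes 1 and 2: 87°. I₂ = 0.4477 I₀ · cos²(87°) = 0.001226 I₀.
I₃ = I₂ cos²(174° − 165°) = 0.001226 I₀ · cos²(9°) = 0.001196 I₀.
Ratio = 0.001196 / 0.06641 = 0.01802.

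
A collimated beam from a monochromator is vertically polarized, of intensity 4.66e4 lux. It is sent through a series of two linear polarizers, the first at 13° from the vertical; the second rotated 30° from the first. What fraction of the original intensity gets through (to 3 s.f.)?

I/I₀ ≈ 0.712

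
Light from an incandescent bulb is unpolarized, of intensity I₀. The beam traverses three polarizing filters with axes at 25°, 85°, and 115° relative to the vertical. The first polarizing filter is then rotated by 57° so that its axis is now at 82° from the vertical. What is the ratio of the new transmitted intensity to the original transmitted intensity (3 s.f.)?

I_new/I_old ≈ 3.99

Before rotation:
Unpolarized light through the first polarizer → I₁ = ½ I₀, now polarized at 25°.
I₂ = I₁ cos²(85° − 25°) = 0.5 I₀ · cos²(60°) = 0.125 I₀.
I₃ = I₂ cos²(115° − 85°) = 0.125 I₀ · cos²(30°) = 0.09375 I₀.
After rotation:
Unpolarized light through the first polarizer → I₁ = ½ I₀, now polarized at 82°.
I₂ = I₁ cos²(85° − 82°) = 0.5 I₀ · cos²(3°) = 0.4986 I₀.
I₃ = I₂ cos²(115° − 85°) = 0.4986 I₀ · cos²(30°) = 0.374 I₀.
Ratio = 0.374 / 0.09375 = 3.989.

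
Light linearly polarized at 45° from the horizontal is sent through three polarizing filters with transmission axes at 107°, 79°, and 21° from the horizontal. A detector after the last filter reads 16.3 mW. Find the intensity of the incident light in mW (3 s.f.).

I₀ ≈ 338 mW

I₁ = I₀ cos²(107° − 45°) = I₀ cos²(62°) = 0.2204 I₀.
I₂ = I₁ cos²(79° − 107°) = 0.2204 I₀ · cos²(28°) = 0.1718 I₀.
I₃ = I₂ cos²(21° − 79°) = 0.1718 I₀ · cos²(58°) = 0.04825 I₀.
So 16.3 mW = 0.04825 I₀, giving I₀ = 16.3/0.04825 = 337.8 mW.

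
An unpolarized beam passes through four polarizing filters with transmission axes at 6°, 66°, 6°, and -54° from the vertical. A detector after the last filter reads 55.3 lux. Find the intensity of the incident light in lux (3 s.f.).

I₀ ≈ 7080 lux

Unpolarized light through the first polarizer → I₁ = ½ I₀, now polarized at 6°.
I₂ = I₁ cos²(66° − 6°) = 0.5 I₀ · cos²(60°) = 0.125 I₀.
I₃ = I₂ cos²(6° − 66°) = 0.125 I₀ · cos²(60°) = 0.03125 I₀.
I₄ = I₃ cos²(-54° − 6°) = 0.03125 I₀ · cos²(60°) = 0.007813 I₀.
So 55.3 lux = 0.007813 I₀, giving I₀ = 55.3/0.007813 = 7078 lux.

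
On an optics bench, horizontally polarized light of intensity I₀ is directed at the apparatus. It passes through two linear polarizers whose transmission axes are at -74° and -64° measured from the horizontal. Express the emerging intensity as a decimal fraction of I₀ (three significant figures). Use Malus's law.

≈ 0.0737 I₀

By Malus's law, I₁ = I₀ cos²(-74° − 0°) = I₀ cos²(74°) = 0.07598 I₀.
I₂ = I₁ cos²(-64° + 74°) = 0.07598 I₀ · cos²(10°) = 0.07368 I₀.
Transmitted fraction = 0.07368.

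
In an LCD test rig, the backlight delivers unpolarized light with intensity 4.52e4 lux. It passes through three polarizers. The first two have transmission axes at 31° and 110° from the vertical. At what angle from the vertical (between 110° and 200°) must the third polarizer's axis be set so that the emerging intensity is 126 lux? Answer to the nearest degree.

Unpolarized light through the first polarizer → I₁ = ½ I₀, now polarized at 31°.
I₂ = I₁ cos²(110° − 31°) = 0.5 I₀ · cos²(79°) = 0.0182 I₀.
Target fraction: 126 / 4.52e4 lux = 0.002788 of I₀.
Need I₃/I₀ = 0.002788, so cos²(θ − 110°) = 0.002788 / 0.0182 = 0.1531.
θ − 110° = arccos(√0.1531) = 67.0°, giving θ ≈ 110 + 67.0 = 177.0°.

θ ≈ 177°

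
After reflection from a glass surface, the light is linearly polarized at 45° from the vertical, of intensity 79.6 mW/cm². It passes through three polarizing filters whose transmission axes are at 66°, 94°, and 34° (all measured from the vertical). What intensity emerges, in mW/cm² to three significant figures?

I₁ = 79.6 mW/cm² · cos²(21°) = 69.38 mW/cm².
I₂ = I₁ · cos²(28°) = 69.38 · 0.7796 = 54.09 mW/cm².
I₃ = I₂ · cos²(60°) = 54.09 · 0.25 = 13.52 mW/cm².

I ≈ 13.5 mW/cm²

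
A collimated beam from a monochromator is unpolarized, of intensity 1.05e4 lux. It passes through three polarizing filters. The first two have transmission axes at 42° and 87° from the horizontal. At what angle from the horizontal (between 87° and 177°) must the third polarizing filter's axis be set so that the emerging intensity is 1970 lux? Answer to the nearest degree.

θ ≈ 117°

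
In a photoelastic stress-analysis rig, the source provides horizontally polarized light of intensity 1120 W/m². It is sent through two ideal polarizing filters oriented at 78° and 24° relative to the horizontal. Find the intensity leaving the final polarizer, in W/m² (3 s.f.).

I₁ = 1120 W/m² · cos²(78°) = 48.41 W/m².
I₂ = I₁ · cos²(54°) = 48.41 · 0.3455 = 16.73 W/m².

I ≈ 16.7 W/m²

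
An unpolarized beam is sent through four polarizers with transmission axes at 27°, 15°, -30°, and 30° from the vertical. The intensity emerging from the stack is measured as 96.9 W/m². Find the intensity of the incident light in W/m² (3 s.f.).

I₀ ≈ 1620 W/m²

Unpolarized light through the first polarizer → I₁ = ½ I₀, now polarized at 27°.
I₂ = I₁ cos²(15° − 27°) = 0.5 I₀ · cos²(12°) = 0.4784 I₀.
I₃ = I₂ cos²(-30° − 15°) = 0.4784 I₀ · cos²(45°) = 0.2392 I₀.
I₄ = I₃ cos²(30° + 30°) = 0.2392 I₀ · cos²(60°) = 0.0598 I₀.
So 96.9 W/m² = 0.0598 I₀, giving I₀ = 96.9/0.0598 = 1620 W/m².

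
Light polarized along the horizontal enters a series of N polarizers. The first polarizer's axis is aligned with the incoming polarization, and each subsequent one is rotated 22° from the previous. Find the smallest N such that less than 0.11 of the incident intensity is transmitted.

First polarizer is aligned with the polarization: full transmission.
Each further stage multiplies by cos²(22°) = 0.8597.
After N polarizers: T = 0.8597^(N−1). Require T < 0.11 ⇒ N−1 > ln(0.11)/ln(0.8597) = 14.60, so N−1 ≥ 15 and N = 16.
Check: N=16 gives T = 0.1035 < 0.11; N=15 gives T = 0.1204.

N = 16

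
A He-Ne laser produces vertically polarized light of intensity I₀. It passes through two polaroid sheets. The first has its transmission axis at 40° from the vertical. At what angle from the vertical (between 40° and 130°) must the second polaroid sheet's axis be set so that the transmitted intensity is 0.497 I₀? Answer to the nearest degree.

θ ≈ 63°

By Malus's law, I₁ = I₀ cos²(40° − 0°) = I₀ cos²(40°) = 0.5868 I₀.
Need I₂/I₀ = 0.497, so cos²(θ − 40°) = 0.497 / 0.5868 = 0.8469.
θ − 40° = arccos(√0.8469) = 23.0°, giving θ ≈ 40 + 23.0 = 63.0°.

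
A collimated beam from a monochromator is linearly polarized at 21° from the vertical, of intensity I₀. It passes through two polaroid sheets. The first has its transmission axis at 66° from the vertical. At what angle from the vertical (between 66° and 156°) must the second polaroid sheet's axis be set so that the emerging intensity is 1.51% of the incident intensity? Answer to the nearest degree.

θ ≈ 146°

I₁ = I₀ cos²(66° − 21°) = I₀ cos²(45°) = 0.5 I₀.
Need I₂/I₀ = 0.0151, so cos²(θ − 66°) = 0.0151 / 0.5 = 0.0302.
θ − 66° = arccos(√0.0302) = 80.0°, giving θ ≈ 66 + 80.0 = 146.0°.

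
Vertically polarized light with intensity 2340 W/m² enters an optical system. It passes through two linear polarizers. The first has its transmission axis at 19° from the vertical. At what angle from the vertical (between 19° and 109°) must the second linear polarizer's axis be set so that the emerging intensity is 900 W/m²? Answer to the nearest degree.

θ ≈ 68°

I₁ = I₀ cos²(19° − 0°) = I₀ cos²(19°) = 0.894 I₀.
Target fraction: 900 / 2340 W/m² = 0.3846 of I₀.
Need I₂/I₀ = 0.3846, so cos²(θ − 19°) = 0.3846 / 0.894 = 0.4302.
θ − 19° = arccos(√0.4302) = 49.0°, giving θ ≈ 19 + 49.0 = 68.0°.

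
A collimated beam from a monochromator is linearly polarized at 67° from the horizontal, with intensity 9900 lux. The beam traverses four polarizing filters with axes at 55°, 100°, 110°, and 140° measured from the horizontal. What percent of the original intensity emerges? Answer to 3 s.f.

≈ 34.8%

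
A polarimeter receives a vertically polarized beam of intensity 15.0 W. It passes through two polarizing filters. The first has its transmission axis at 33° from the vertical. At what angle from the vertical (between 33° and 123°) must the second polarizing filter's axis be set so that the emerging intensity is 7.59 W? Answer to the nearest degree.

θ ≈ 65°

By Malus's law, I₁ = I₀ cos²(33° − 0°) = I₀ cos²(33°) = 0.7034 I₀.
Target fraction: 7.59 / 15.0 W = 0.506 of I₀.
Need I₂/I₀ = 0.506, so cos²(θ − 33°) = 0.506 / 0.7034 = 0.7194.
θ − 33° = arccos(√0.7194) = 32.0°, giving θ ≈ 33 + 32.0 = 65.0°.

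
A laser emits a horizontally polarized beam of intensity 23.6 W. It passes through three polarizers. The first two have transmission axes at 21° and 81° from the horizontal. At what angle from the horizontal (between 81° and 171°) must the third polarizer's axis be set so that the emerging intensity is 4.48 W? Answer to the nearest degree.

θ ≈ 102°

By Malus's law, I₁ = I₀ cos²(21° − 0°) = I₀ cos²(21°) = 0.8716 I₀.
I₂ = I₁ cos²(81° − 21°) = 0.8716 I₀ · cos²(60°) = 0.2179 I₀.
Target fraction: 4.48 / 23.6 W = 0.1898 of I₀.
Need I₃/I₀ = 0.1898, so cos²(θ − 81°) = 0.1898 / 0.2179 = 0.8712.
θ − 81° = arccos(√0.8712) = 21.0°, giving θ ≈ 81 + 21.0 = 102.0°.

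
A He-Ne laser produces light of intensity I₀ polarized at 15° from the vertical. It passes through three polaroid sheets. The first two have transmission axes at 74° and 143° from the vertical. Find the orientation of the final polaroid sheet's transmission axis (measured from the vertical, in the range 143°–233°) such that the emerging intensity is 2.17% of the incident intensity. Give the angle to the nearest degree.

θ ≈ 180°

By Malus's law, I₁ = I₀ cos²(74° − 15°) = I₀ cos²(59°) = 0.2653 I₀.
I₂ = I₁ cos²(143° − 74°) = 0.2653 I₀ · cos²(69°) = 0.03407 I₀.
Need I₃/I₀ = 0.0217, so cos²(θ − 143°) = 0.0217 / 0.03407 = 0.637.
θ − 143° = arccos(√0.637) = 37.1°, giving θ ≈ 143 + 37.1 = 180.1°.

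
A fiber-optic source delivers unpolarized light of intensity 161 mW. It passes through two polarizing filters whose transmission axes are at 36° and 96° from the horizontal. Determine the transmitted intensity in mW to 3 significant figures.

I ≈ 20.1 mW

Unpolarized light through the first polarizer → I₁ = 161 mW/2 = 80.5 mW, polarized at 36°.
I₂ = I₁ · cos²(60°) = 80.5 · 0.25 = 20.13 mW.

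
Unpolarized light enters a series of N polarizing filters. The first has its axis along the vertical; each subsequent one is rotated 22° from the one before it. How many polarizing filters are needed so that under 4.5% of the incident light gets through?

First polarizer halves the unpolarized light: factor 1/2.
Each further stage multiplies by cos²(22°) = 0.8597.
After N polarizers: T = 0.5·0.8597^(N−1). Require T < 0.045 ⇒ N−1 > ln(0.045/0.5)/ln(0.8597) = 15.92, so N−1 ≥ 16 and N = 17.
Check: N=17 gives T = 0.04449 < 0.045; N=16 gives T = 0.05175.

N = 17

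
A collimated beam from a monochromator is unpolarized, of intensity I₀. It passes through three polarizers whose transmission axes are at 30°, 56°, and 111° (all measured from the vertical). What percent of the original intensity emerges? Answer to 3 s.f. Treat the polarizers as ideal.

≈ 13.3%

Unpolarized light through the first polarizer → I₁ = ½ I₀, now polarized at 30°.
I₂ = I₁ cos²(56° − 30°) = 0.5 I₀ · cos²(26°) = 0.4039 I₀.
I₃ = I₂ cos²(111° − 56°) = 0.4039 I₀ · cos²(55°) = 0.1329 I₀.
That is 13.29% of the incident intensity.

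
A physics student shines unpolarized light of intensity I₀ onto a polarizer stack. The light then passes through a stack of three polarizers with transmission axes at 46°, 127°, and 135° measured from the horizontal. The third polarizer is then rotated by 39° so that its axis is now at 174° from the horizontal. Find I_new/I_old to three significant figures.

Before rotation:
Unpolarized light through the first polarizer → I₁ = ½ I₀, now polarized at 46°.
I₂ = I₁ cos²(127° − 46°) = 0.5 I₀ · cos²(81°) = 0.01224 I₀.
I₃ = I₂ cos²(135° − 127°) = 0.01224 I₀ · cos²(8°) = 0.012 I₀.
After rotation:
Unpolarized light through the first polarizer → I₁ = ½ I₀, now polarized at 46°.
I₂ = I₁ cos²(127° − 46°) = 0.5 I₀ · cos²(81°) = 0.01224 I₀.
I₃ = I₂ cos²(174° − 127°) = 0.01224 I₀ · cos²(47°) = 0.005691 I₀.
Ratio = 0.005691 / 0.012 = 0.4743.

I_new/I_old ≈ 0.474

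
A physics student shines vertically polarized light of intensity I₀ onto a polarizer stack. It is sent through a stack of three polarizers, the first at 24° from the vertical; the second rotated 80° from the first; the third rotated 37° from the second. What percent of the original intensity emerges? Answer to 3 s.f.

By Malus's law, I₁ = I₀ cos²(24° − 0°) = I₀ cos²(24°) = 0.8346 I₀.
I₂ = I₁ cos²(80°) = 0.8346 · 0.03015 I₀ = 0.02517 I₀.
I₃ = I₂ cos²(37°) = 0.02517 · 0.6378 I₀ = 0.01605 I₀.
That is 1.605% of the incident intensity.

≈ 1.61%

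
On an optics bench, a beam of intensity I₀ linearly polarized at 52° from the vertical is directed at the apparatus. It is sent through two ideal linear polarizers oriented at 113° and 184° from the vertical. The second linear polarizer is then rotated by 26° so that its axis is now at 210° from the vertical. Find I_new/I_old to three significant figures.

I_new/I_old ≈ 0.140

Before rotation:
I₁ = I₀ cos²(113° − 52°) = I₀ cos²(61°) = 0.235 I₀.
I₂ = I₁ cos²(184° − 113°) = 0.235 I₀ · cos²(71°) = 0.02491 I₀.
After rotation:
I₁ = I₀ cos²(113° − 52°) = I₀ cos²(61°) = 0.235 I₀.
Angle between axes 1 and 2: 83°. I₂ = 0.235 I₀ · cos²(83°) = 0.003491 I₀.
Ratio = 0.003491 / 0.02491 = 0.1401.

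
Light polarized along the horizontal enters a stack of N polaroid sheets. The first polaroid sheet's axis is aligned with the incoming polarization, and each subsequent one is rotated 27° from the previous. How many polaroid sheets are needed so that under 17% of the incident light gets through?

First polarizer is aligned with the polarization: full transmission.
Each further stage multiplies by cos²(27°) = 0.7939.
After N polarizers: T = 0.7939^(N−1). Require T < 0.17 ⇒ N−1 > ln(0.17)/ln(0.7939) = 7.68, so N−1 ≥ 8 and N = 9.
Check: N=9 gives T = 0.1578 < 0.17; N=8 gives T = 0.1988.

N = 9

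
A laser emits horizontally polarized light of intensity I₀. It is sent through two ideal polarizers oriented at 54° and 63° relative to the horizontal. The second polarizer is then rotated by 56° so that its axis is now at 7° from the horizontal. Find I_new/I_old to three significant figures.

I_new/I_old ≈ 0.477

Before rotation:
By Malus's law, I₁ = I₀ cos²(54° − 0°) = I₀ cos²(54°) = 0.3455 I₀.
I₂ = I₁ cos²(63° − 54°) = 0.3455 I₀ · cos²(9°) = 0.337 I₀.
After rotation:
I₁ = I₀ cos²(54° − 0°) = I₀ cos²(54°) = 0.3455 I₀.
I₂ = I₁ cos²(7° − 54°) = 0.3455 I₀ · cos²(47°) = 0.1607 I₀.
Ratio = 0.1607 / 0.337 = 0.4768.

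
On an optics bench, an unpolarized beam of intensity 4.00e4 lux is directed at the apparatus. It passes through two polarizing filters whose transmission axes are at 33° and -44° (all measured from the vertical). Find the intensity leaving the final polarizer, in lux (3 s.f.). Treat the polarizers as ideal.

Unpolarized light through the first polarizer → I₁ = 4.00e4 lux/2 = 2e+04 lux, polarized at 33°.
I₂ = I₁ · cos²(77°) = 2e+04 · 0.0506 = 1012 lux.

I ≈ 1010 lux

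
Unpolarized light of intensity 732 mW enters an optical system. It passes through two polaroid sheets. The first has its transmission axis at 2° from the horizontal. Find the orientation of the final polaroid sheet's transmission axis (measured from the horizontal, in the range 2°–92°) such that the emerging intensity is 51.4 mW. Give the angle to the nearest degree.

Unpolarized light through the first polarizer → I₁ = ½ I₀, now polarized at 2°.
Target fraction: 51.4 / 732 mW = 0.07022 of I₀.
Need I₂/I₀ = 0.07022, so cos²(θ − 2°) = 0.07022 / 0.5 = 0.1404.
θ − 2° = arccos(√0.1404) = 68.0°, giving θ ≈ 2 + 68.0 = 70.0°.

θ ≈ 70°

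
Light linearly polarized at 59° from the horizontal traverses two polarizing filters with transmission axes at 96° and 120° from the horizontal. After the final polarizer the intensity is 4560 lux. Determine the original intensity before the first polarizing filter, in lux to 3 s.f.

I₀ ≈ 8570 lux

By Malus's law, I₁ = I₀ cos²(96° − 59°) = I₀ cos²(37°) = 0.6378 I₀.
I₂ = I₁ cos²(120° − 96°) = 0.6378 I₀ · cos²(24°) = 0.5323 I₀.
So 4560 lux = 0.5323 I₀, giving I₀ = 4560/0.5323 = 8567 lux.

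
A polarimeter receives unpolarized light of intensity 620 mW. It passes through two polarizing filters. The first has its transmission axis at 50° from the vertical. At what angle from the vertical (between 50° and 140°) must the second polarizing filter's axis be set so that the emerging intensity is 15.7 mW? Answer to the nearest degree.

Unpolarized light through the first polarizer → I₁ = ½ I₀, now polarized at 50°.
Target fraction: 15.7 / 620 mW = 0.02532 of I₀.
Need I₂/I₀ = 0.02532, so cos²(θ − 50°) = 0.02532 / 0.5 = 0.05065.
θ − 50° = arccos(√0.05065) = 77.0°, giving θ ≈ 50 + 77.0 = 127.0°.

θ ≈ 127°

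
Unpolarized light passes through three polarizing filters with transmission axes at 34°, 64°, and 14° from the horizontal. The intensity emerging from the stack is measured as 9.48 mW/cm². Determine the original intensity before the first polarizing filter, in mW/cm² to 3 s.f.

I₀ ≈ 61.2 mW/cm²

Unpolarized light through the first polarizer → I₁ = ½ I₀, now polarized at 34°.
I₂ = I₁ cos²(64° − 34°) = 0.5 I₀ · cos²(30°) = 0.375 I₀.
I₃ = I₂ cos²(14° − 64°) = 0.375 I₀ · cos²(50°) = 0.1549 I₀.
So 9.48 mW/cm² = 0.1549 I₀, giving I₀ = 9.48/0.1549 = 61.18 mW/cm².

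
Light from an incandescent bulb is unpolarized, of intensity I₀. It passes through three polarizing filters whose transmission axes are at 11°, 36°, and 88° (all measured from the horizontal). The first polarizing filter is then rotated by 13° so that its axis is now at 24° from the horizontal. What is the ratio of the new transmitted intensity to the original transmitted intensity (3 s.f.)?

I_new/I_old ≈ 1.16

Before rotation:
Unpolarized light through the first polarizer → I₁ = ½ I₀, now polarized at 11°.
I₂ = I₁ cos²(36° − 11°) = 0.5 I₀ · cos²(25°) = 0.4107 I₀.
I₃ = I₂ cos²(88° − 36°) = 0.4107 I₀ · cos²(52°) = 0.1557 I₀.
After rotation:
Unpolarized light through the first polarizer → I₁ = ½ I₀, now polarized at 24°.
I₂ = I₁ cos²(36° − 24°) = 0.5 I₀ · cos²(12°) = 0.4784 I₀.
I₃ = I₂ cos²(88° − 36°) = 0.4784 I₀ · cos²(52°) = 0.1813 I₀.
Ratio = 0.1813 / 0.1557 = 1.165.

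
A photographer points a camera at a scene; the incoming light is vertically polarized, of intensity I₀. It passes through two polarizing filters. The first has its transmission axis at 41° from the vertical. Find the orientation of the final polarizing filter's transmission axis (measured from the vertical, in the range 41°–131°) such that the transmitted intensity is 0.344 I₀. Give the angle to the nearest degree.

θ ≈ 80°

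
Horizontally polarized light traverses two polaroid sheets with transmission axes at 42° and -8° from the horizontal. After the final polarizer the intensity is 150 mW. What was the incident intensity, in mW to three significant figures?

I₀ ≈ 657 mW

I₁ = I₀ cos²(42° − 0°) = I₀ cos²(42°) = 0.5523 I₀.
I₂ = I₁ cos²(-8° − 42°) = 0.5523 I₀ · cos²(50°) = 0.2282 I₀.
So 150 mW = 0.2282 I₀, giving I₀ = 150/0.2282 = 657.4 mW.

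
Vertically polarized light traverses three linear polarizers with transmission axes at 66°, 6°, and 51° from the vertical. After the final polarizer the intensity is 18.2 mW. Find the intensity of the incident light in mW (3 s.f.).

By Malus's law, I₁ = I₀ cos²(66° − 0°) = I₀ cos²(66°) = 0.1654 I₀.
I₂ = I₁ cos²(6° − 66°) = 0.1654 I₀ · cos²(60°) = 0.04136 I₀.
I₃ = I₂ cos²(51° − 6°) = 0.04136 I₀ · cos²(45°) = 0.02068 I₀.
So 18.2 mW = 0.02068 I₀, giving I₀ = 18.2/0.02068 = 880.1 mW.

I₀ ≈ 880 mW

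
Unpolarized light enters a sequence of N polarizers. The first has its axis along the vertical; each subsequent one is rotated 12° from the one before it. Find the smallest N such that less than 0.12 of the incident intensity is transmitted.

N = 34

First polarizer halves the unpolarized light: factor 1/2.
Each further stage multiplies by cos²(12°) = 0.9568.
After N polarizers: T = 0.5·0.9568^(N−1). Require T < 0.12 ⇒ N−1 > ln(0.12/0.5)/ln(0.9568) = 32.30, so N−1 ≥ 33 and N = 34.
Check: N=34 gives T = 0.1163 < 0.12; N=33 gives T = 0.1216.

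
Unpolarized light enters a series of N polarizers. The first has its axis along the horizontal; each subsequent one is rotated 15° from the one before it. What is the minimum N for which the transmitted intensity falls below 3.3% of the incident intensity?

First polarizer halves the unpolarized light: factor 1/2.
Each further stage multiplies by cos²(15°) = 0.933.
After N polarizers: T = 0.5·0.933^(N−1). Require T < 0.033 ⇒ N−1 > ln(0.033/0.5)/ln(0.933) = 39.20, so N−1 ≥ 40 and N = 41.
Check: N=41 gives T = 0.03122 < 0.033; N=40 gives T = 0.03346.

N = 41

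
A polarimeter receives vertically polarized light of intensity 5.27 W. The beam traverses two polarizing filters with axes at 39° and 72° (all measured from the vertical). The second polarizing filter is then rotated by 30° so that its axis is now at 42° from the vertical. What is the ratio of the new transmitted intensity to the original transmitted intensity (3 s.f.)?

Before rotation:
By Malus's law, I₁ = I₀ cos²(39° − 0°) = I₀ cos²(39°) = 0.604 I₀.
I₂ = I₁ cos²(72° − 39°) = 0.604 I₀ · cos²(33°) = 0.4248 I₀.
After rotation:
I₁ = I₀ cos²(39° − 0°) = I₀ cos²(39°) = 0.604 I₀.
I₂ = I₁ cos²(42° − 39°) = 0.604 I₀ · cos²(3°) = 0.6023 I₀.
Ratio = 0.6023 / 0.4248 = 1.418.

I_new/I_old ≈ 1.42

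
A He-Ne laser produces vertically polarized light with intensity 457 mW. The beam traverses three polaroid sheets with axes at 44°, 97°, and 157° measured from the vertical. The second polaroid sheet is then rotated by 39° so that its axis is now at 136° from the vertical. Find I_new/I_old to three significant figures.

Before rotation:
I₁ = I₀ cos²(44° − 0°) = I₀ cos²(44°) = 0.5174 I₀.
I₂ = I₁ cos²(97° − 44°) = 0.5174 I₀ · cos²(53°) = 0.1874 I₀.
I₃ = I₂ cos²(157° − 97°) = 0.1874 I₀ · cos²(60°) = 0.04685 I₀.
After rotation:
I₁ = I₀ cos²(44° − 0°) = I₀ cos²(44°) = 0.5174 I₀.
Angle between axes 1 and 2: 88°. I₂ = 0.5174 I₀ · cos²(88°) = 0.0006302 I₀.
I₃ = I₂ cos²(157° − 136°) = 0.0006302 I₀ · cos²(21°) = 0.0005493 I₀.
Ratio = 0.0005493 / 0.04685 = 0.01172.

I_new/I_old ≈ 0.0117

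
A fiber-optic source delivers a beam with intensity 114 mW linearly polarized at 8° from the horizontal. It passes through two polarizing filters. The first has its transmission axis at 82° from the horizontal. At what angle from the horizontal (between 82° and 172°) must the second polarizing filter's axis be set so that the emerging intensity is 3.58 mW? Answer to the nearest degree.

I₁ = I₀ cos²(82° − 8°) = I₀ cos²(74°) = 0.07598 I₀.
Target fraction: 3.58 / 114 mW = 0.0314 of I₀.
Need I₂/I₀ = 0.0314, so cos²(θ − 82°) = 0.0314 / 0.07598 = 0.4133.
θ − 82° = arccos(√0.4133) = 50.0°, giving θ ≈ 82 + 50.0 = 132.0°.

θ ≈ 132°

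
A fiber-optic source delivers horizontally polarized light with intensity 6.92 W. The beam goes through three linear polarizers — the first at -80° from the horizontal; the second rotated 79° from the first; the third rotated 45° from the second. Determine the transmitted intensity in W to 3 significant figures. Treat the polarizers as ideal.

I₁ = 6.92 W · cos²(80°) = 0.2087 W.
I₂ = I₁ · cos²(79°) = 0.2087 · 0.03641 = 0.007597 W.
I₃ = I₂ · cos²(45°) = 0.007597 · 0.5 = 0.003799 W.

I ≈ 0.00380 W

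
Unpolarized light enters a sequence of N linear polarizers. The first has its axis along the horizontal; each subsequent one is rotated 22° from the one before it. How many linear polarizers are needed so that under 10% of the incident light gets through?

N = 12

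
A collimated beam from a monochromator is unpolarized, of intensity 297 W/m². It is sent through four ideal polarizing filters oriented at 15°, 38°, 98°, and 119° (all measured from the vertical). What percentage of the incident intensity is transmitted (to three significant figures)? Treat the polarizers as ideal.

Unpolarized light through the first polarizer → I₁ = 297 W/m²/2 = 148.5 W/m², polarized at 15°.
I₂ = I₁ · cos²(23°) = 148.5 · 0.8473 = 125.8 W/m².
I₃ = I₂ · cos²(60°) = 125.8 · 0.25 = 31.46 W/m².
I₄ = I₃ · cos²(21°) = 31.46 · 0.8716 = 27.42 W/m².
That is 9.231% of the incident intensity.

≈ 9.23%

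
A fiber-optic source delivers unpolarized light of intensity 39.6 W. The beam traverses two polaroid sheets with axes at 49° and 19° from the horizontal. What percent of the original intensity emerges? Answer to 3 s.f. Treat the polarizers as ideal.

≈ 37.5%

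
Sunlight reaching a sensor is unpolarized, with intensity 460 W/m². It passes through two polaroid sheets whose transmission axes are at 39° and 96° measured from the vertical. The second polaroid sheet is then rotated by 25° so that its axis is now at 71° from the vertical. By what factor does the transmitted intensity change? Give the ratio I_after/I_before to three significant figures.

I_new/I_old ≈ 2.42

Before rotation:
Unpolarized light through the first polarizer → I₁ = ½ I₀, now polarized at 39°.
I₂ = I₁ cos²(96° − 39°) = 0.5 I₀ · cos²(57°) = 0.1483 I₀.
After rotation:
Unpolarized light through the first polarizer → I₁ = ½ I₀, now polarized at 39°.
I₂ = I₁ cos²(71° − 39°) = 0.5 I₀ · cos²(32°) = 0.3596 I₀.
Ratio = 0.3596 / 0.1483 = 2.425.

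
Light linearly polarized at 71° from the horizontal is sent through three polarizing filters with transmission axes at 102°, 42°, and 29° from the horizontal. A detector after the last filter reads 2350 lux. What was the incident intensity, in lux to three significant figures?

I₁ = I₀ cos²(102° − 71°) = I₀ cos²(31°) = 0.7347 I₀.
I₂ = I₁ cos²(42° − 102°) = 0.7347 I₀ · cos²(60°) = 0.1837 I₀.
I₃ = I₂ cos²(29° − 42°) = 0.1837 I₀ · cos²(13°) = 0.1744 I₀.
So 2350 lux = 0.1744 I₀, giving I₀ = 2350/0.1744 = 1.348e+04 lux.

I₀ ≈ 1.35e4 lux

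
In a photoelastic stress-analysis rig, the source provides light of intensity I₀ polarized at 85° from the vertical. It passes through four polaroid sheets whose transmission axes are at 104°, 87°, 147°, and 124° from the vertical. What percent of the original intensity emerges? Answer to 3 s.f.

By Malus's law, I₁ = I₀ cos²(104° − 85°) = I₀ cos²(19°) = 0.894 I₀.
I₂ = I₁ cos²(87° − 104°) = 0.894 I₀ · cos²(17°) = 0.8176 I₀.
I₃ = I₂ cos²(147° − 87°) = 0.8176 I₀ · cos²(60°) = 0.2044 I₀.
I₄ = I₃ cos²(124° − 147°) = 0.2044 I₀ · cos²(23°) = 0.1732 I₀.
That is 17.32% of the incident intensity.

≈ 17.3%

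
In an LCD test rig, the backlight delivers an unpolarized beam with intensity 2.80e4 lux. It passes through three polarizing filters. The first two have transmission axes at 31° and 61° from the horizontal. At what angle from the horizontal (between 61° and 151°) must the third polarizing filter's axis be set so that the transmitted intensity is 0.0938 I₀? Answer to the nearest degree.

θ ≈ 121°

Unpolarized light through the first polarizer → I₁ = ½ I₀, now polarized at 31°.
I₂ = I₁ cos²(61° − 31°) = 0.5 I₀ · cos²(30°) = 0.375 I₀.
Need I₃/I₀ = 0.0938, so cos²(θ − 61°) = 0.0938 / 0.375 = 0.2501.
θ − 61° = arccos(√0.2501) = 60.0°, giving θ ≈ 61 + 60.0 = 121.0°.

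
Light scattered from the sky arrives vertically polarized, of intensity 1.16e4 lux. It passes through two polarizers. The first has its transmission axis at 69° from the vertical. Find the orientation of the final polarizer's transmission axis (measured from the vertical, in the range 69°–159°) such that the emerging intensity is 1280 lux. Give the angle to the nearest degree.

By Malus's law, I₁ = I₀ cos²(69° − 0°) = I₀ cos²(69°) = 0.1284 I₀.
Target fraction: 1280 / 1.16e4 lux = 0.1103 of I₀.
Need I₂/I₀ = 0.1103, so cos²(θ − 69°) = 0.1103 / 0.1284 = 0.8592.
θ − 69° = arccos(√0.8592) = 22.0°, giving θ ≈ 69 + 22.0 = 91.0°.

θ ≈ 91°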